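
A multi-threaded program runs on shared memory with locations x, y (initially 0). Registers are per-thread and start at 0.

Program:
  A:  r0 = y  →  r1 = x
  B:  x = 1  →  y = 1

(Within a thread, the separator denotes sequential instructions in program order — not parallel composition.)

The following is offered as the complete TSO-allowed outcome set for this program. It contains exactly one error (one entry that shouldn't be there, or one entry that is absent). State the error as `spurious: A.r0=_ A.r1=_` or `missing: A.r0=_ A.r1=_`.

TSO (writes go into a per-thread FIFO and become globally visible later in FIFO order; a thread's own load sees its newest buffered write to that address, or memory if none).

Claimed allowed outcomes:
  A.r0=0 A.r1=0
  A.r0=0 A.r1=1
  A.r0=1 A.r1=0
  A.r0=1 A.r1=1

outcome vector order: (A.r0,A.r1)
[TSO] allowed = {<0 0>, <0 1>, <1 1>}
claimed∖TSO = {<1 0>}

spurious: A.r0=1 A.r1=0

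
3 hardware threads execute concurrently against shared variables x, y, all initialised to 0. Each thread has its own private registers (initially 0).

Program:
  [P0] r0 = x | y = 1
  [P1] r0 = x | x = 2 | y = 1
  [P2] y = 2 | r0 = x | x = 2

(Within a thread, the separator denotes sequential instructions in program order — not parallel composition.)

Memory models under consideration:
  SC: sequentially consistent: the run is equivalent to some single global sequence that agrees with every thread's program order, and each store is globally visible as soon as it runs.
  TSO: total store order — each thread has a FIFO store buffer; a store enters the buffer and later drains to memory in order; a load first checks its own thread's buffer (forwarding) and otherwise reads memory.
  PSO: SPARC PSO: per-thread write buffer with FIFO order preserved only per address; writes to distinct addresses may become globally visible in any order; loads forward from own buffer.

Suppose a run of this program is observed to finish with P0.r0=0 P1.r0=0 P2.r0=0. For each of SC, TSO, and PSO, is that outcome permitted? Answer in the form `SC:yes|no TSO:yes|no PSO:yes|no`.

outcome vector order: (P0.r0,P1.r0,P2.r0)
[SC] allowed = {(0,0,0) (0,0,2) (0,2,0) (2,0,0) (2,0,2) (2,2,0)}
[TSO] allowed = {(0,0,0) (0,0,2) (0,2,0) (2,0,0) (2,0,2) (2,2,0)}
[PSO] allowed = {(0,0,0) (0,0,2) (0,2,0) (2,0,0) (2,0,2) (2,2,0)}
target (0,0,0) ∈ {SC,TSO,PSO}

SC:yes TSO:yes PSO:yes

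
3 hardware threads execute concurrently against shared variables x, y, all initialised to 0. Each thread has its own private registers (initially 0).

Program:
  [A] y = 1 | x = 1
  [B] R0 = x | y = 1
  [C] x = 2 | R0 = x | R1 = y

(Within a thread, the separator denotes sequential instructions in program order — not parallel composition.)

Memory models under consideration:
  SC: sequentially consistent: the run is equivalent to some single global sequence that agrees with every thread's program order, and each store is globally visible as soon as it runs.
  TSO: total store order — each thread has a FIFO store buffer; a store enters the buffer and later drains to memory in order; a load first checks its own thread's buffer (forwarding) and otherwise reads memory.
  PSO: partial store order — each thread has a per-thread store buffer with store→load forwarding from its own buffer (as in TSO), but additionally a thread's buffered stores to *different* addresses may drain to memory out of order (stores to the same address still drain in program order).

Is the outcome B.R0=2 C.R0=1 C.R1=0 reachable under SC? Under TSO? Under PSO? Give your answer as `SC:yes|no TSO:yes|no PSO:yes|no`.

SC:no TSO:no PSO:yes

outcome vector order: (B.R0,C.R0,C.R1)
SC: 9 outcomes — {011 020 021 111 120 121 211 220 221}
TSO: 9 outcomes — {011 020 021 111 120 121 211 220 221}
PSO: 12 outcomes — {010 011 020 021 110 111 120 121 210 211 220 221}
target 210 ∈ {PSO}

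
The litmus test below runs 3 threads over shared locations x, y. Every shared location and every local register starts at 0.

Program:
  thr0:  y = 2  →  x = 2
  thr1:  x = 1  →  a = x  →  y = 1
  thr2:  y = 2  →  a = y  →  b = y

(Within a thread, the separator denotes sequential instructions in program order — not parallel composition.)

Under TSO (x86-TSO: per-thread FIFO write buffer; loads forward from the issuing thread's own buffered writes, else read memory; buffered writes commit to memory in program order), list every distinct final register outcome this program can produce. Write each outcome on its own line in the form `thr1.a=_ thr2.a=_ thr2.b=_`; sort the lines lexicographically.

thr1.a=1 thr2.a=1 thr2.b=1
thr1.a=1 thr2.a=1 thr2.b=2
thr1.a=1 thr2.a=2 thr2.b=1
thr1.a=1 thr2.a=2 thr2.b=2
thr1.a=2 thr2.a=1 thr2.b=1
thr1.a=2 thr2.a=2 thr2.b=1
thr1.a=2 thr2.a=2 thr2.b=2

outcome vector order: (thr1.a,thr2.a,thr2.b)
|TSO outcomes| = 7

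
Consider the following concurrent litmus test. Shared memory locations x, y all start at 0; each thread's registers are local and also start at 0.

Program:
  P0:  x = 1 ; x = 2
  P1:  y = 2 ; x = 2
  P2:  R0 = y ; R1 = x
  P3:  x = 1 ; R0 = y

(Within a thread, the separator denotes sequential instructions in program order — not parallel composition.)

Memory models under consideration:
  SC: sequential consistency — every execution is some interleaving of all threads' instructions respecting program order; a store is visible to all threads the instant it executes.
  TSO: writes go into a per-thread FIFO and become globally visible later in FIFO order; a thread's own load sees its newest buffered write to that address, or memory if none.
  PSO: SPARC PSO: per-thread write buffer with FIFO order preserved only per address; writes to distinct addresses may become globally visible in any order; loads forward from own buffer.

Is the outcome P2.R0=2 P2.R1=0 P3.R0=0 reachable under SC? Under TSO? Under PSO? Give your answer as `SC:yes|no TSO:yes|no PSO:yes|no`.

SC:no TSO:yes PSO:yes

outcome vector order: (P2.R0,P2.R1,P3.R0)
SC: 11 outcomes — {<0 0 0>; <0 0 2>; <0 1 0>; <0 1 2>; <0 2 0>; <0 2 2>; <2 0 2>; <2 1 0>; <2 1 2>; <2 2 0>; <2 2 2>}
TSO: 12 outcomes — {<0 0 0>; <0 0 2>; <0 1 0>; <0 1 2>; <0 2 0>; <0 2 2>; <2 0 0>; <2 0 2>; <2 1 0>; <2 1 2>; <2 2 0>; <2 2 2>}
PSO: 12 outcomes — {<0 0 0>; <0 0 2>; <0 1 0>; <0 1 2>; <0 2 0>; <0 2 2>; <2 0 0>; <2 0 2>; <2 1 0>; <2 1 2>; <2 2 0>; <2 2 2>}
target <2 0 0> ∈ {TSO,PSO}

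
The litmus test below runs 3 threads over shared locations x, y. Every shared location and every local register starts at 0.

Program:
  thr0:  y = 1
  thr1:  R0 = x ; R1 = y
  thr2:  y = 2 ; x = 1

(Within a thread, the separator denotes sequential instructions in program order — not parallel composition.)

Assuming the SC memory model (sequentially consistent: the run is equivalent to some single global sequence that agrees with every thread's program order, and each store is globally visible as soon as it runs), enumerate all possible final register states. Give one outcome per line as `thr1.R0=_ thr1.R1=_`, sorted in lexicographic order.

thr1.R0=0 thr1.R1=0
thr1.R0=0 thr1.R1=1
thr1.R0=0 thr1.R1=2
thr1.R0=1 thr1.R1=1
thr1.R0=1 thr1.R1=2

outcome vector order: (thr1.R0,thr1.R1)
|SC outcomes| = 5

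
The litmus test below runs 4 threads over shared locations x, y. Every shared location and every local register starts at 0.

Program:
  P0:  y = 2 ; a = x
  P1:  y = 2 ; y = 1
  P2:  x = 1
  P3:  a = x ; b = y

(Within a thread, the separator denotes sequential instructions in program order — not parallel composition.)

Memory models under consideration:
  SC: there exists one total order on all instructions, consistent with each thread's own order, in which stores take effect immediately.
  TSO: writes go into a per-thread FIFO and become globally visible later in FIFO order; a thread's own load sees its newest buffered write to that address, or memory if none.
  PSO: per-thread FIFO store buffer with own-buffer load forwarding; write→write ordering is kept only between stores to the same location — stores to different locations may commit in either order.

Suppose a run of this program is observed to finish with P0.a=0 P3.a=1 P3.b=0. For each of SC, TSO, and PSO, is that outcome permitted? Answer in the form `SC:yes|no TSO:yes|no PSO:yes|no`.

outcome vector order: (P0.a,P3.a,P3.b)
[SC] allowed = {<0 0 0>, <0 0 1>, <0 0 2>, <0 1 1>, <0 1 2>, <1 0 0>, <1 0 1>, <1 0 2>, <1 1 0>, <1 1 1>, <1 1 2>}
[TSO] allowed = {<0 0 0>, <0 0 1>, <0 0 2>, <0 1 0>, <0 1 1>, <0 1 2>, <1 0 0>, <1 0 1>, <1 0 2>, <1 1 0>, <1 1 1>, <1 1 2>}
[PSO] allowed = {<0 0 0>, <0 0 1>, <0 0 2>, <0 1 0>, <0 1 1>, <0 1 2>, <1 0 0>, <1 0 1>, <1 0 2>, <1 1 0>, <1 1 1>, <1 1 2>}
target <0 1 0> ∈ {TSO,PSO}

SC:no TSO:yes PSO:yes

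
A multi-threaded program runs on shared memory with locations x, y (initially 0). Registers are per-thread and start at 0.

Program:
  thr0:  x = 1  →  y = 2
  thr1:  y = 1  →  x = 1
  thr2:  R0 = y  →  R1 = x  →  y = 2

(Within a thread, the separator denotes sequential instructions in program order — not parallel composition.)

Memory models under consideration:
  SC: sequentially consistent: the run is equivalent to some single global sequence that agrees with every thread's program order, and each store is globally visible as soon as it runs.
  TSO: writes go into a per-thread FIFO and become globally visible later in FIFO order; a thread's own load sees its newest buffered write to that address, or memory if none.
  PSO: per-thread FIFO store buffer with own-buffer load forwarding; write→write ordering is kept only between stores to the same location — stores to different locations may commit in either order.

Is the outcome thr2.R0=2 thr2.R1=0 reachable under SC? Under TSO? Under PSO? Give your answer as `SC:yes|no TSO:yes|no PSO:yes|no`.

SC:no TSO:no PSO:yes

outcome vector order: (thr2.R0,thr2.R1)
SC: 5 outcomes — {0/0 0/1 1/0 1/1 2/1}
TSO: 5 outcomes — {0/0 0/1 1/0 1/1 2/1}
PSO: 6 outcomes — {0/0 0/1 1/0 1/1 2/0 2/1}
target 2/0 ∈ {PSO}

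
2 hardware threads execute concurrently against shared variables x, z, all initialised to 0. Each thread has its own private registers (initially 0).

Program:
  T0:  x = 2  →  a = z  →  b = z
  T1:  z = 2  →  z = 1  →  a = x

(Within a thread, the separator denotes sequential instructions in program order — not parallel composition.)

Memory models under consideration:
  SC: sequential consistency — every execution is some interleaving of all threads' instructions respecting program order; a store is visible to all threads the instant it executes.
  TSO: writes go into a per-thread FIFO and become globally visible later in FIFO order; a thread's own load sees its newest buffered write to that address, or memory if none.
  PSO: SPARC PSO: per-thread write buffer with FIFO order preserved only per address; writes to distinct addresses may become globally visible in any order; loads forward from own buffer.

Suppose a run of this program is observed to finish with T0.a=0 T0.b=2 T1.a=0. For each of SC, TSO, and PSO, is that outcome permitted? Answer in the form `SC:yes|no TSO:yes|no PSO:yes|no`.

SC:no TSO:yes PSO:yes

outcome vector order: (T0.a,T0.b,T1.a)
[SC] allowed = {<0 0 2> <0 1 2> <0 2 2> <1 1 0> <1 1 2> <2 1 2> <2 2 2>}
[TSO] allowed = {<0 0 0> <0 0 2> <0 1 0> <0 1 2> <0 2 0> <0 2 2> <1 1 0> <1 1 2> <2 1 0> <2 1 2> <2 2 0> <2 2 2>}
[PSO] allowed = {<0 0 0> <0 0 2> <0 1 0> <0 1 2> <0 2 0> <0 2 2> <1 1 0> <1 1 2> <2 1 0> <2 1 2> <2 2 0> <2 2 2>}
target <0 2 0> ∈ {TSO,PSO}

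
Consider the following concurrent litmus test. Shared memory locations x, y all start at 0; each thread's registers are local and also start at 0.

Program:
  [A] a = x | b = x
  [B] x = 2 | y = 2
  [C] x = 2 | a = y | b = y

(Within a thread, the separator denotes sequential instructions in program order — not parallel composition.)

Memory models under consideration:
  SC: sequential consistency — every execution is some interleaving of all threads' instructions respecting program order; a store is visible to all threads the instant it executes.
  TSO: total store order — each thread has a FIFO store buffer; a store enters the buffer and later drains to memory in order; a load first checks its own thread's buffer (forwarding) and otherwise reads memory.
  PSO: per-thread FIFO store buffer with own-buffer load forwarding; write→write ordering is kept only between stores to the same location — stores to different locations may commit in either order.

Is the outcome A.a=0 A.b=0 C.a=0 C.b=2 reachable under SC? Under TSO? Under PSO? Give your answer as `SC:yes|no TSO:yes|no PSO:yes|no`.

SC:yes TSO:yes PSO:yes

outcome vector order: (A.a,A.b,C.a,C.b)
under SC → <0 0 0 0> <0 0 0 2> <0 0 2 2> <0 2 0 0> <0 2 0 2> <0 2 2 2> <2 2 0 0> <2 2 0 2> <2 2 2 2>
under TSO → <0 0 0 0> <0 0 0 2> <0 0 2 2> <0 2 0 0> <0 2 0 2> <0 2 2 2> <2 2 0 0> <2 2 0 2> <2 2 2 2>
under PSO → <0 0 0 0> <0 0 0 2> <0 0 2 2> <0 2 0 0> <0 2 0 2> <0 2 2 2> <2 2 0 0> <2 2 0 2> <2 2 2 2>
target <0 0 0 2> ∈ {SC,TSO,PSO}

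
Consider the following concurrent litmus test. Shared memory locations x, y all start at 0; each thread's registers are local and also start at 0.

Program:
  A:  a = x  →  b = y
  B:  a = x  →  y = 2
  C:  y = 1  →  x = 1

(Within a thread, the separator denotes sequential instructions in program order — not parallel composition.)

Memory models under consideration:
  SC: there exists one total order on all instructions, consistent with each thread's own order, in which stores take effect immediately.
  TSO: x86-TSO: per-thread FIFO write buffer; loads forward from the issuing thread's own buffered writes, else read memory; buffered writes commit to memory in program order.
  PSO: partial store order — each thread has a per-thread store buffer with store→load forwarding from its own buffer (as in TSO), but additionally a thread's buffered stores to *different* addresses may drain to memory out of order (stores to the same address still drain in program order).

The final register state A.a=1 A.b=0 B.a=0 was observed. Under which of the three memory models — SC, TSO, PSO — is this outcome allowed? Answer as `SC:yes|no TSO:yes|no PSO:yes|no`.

SC:no TSO:no PSO:yes

outcome vector order: (A.a,A.b,B.a)
SC: 10 outcomes — {000, 001, 010, 011, 020, 021, 110, 111, 120, 121}
TSO: 10 outcomes — {000, 001, 010, 011, 020, 021, 110, 111, 120, 121}
PSO: 12 outcomes — {000, 001, 010, 011, 020, 021, 100, 101, 110, 111, 120, 121}
target 100 ∈ {PSO}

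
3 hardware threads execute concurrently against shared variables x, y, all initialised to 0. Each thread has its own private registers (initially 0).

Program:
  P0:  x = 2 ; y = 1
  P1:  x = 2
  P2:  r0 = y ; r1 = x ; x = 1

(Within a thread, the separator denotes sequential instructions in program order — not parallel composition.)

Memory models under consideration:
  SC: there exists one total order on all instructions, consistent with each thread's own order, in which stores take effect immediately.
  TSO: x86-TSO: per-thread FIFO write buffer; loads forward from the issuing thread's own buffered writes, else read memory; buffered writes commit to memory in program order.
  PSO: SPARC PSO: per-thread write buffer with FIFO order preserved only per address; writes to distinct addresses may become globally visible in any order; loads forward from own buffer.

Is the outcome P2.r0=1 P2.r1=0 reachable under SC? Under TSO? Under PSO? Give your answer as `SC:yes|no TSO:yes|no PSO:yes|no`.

SC:no TSO:no PSO:yes

outcome vector order: (P2.r0,P2.r1)
SC (3): <0 0>; <0 2>; <1 2>
TSO (3): <0 0>; <0 2>; <1 2>
PSO (4): <0 0>; <0 2>; <1 0>; <1 2>
target <1 0> ∈ {PSO}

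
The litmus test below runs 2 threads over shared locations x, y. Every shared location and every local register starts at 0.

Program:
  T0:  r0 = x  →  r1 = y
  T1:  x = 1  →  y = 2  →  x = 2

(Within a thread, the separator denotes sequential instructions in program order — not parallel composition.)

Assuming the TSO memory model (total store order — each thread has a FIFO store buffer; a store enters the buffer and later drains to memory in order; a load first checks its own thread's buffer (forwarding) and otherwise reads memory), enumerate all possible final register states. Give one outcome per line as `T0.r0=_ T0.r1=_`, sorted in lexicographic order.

T0.r0=0 T0.r1=0
T0.r0=0 T0.r1=2
T0.r0=1 T0.r1=0
T0.r0=1 T0.r1=2
T0.r0=2 T0.r1=2

outcome vector order: (T0.r0,T0.r1)
|TSO outcomes| = 5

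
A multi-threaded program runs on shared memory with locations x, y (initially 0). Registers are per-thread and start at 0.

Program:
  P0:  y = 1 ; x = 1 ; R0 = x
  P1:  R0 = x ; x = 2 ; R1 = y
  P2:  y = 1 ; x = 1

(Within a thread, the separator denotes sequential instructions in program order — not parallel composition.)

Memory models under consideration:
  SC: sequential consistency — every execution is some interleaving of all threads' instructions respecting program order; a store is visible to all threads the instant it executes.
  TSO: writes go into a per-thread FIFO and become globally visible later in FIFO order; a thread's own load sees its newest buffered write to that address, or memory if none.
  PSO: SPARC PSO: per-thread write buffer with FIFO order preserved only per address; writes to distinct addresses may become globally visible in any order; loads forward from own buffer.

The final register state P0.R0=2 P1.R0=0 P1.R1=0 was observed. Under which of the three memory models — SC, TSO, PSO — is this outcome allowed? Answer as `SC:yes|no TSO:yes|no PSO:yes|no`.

outcome vector order: (P0.R0,P1.R0,P1.R1)
SC: 5 outcomes — {(1,0,0), (1,0,1), (1,1,1), (2,0,1), (2,1,1)}
TSO: 6 outcomes — {(1,0,0), (1,0,1), (1,1,1), (2,0,0), (2,0,1), (2,1,1)}
PSO: 8 outcomes — {(1,0,0), (1,0,1), (1,1,0), (1,1,1), (2,0,0), (2,0,1), (2,1,0), (2,1,1)}
target (2,0,0) ∈ {TSO,PSO}

SC:no TSO:yes PSO:yes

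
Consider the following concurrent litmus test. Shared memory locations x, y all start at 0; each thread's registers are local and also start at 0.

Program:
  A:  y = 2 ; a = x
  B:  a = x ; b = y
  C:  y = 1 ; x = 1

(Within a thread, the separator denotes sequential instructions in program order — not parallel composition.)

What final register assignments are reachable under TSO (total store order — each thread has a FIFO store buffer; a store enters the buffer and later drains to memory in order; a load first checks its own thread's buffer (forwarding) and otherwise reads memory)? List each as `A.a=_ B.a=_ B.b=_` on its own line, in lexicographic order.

A.a=0 B.a=0 B.b=0
A.a=0 B.a=0 B.b=1
A.a=0 B.a=0 B.b=2
A.a=0 B.a=1 B.b=1
A.a=0 B.a=1 B.b=2
A.a=1 B.a=0 B.b=0
A.a=1 B.a=0 B.b=1
A.a=1 B.a=0 B.b=2
A.a=1 B.a=1 B.b=1
A.a=1 B.a=1 B.b=2

outcome vector order: (A.a,B.a,B.b)
|TSO outcomes| = 10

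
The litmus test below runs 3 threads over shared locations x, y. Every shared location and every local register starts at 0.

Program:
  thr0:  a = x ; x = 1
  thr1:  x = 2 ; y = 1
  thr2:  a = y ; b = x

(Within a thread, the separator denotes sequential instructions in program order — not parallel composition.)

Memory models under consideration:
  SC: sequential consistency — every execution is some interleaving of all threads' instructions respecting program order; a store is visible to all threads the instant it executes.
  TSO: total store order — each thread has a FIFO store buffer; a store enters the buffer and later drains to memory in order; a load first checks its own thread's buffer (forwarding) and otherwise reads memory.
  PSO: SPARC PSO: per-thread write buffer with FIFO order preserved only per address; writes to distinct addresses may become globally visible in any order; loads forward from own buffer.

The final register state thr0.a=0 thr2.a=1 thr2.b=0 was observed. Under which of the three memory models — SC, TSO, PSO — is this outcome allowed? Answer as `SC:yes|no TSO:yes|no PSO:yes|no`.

outcome vector order: (thr0.a,thr2.a,thr2.b)
[SC] allowed = {(0,0,0) (0,0,1) (0,0,2) (0,1,1) (0,1,2) (2,0,0) (2,0,1) (2,0,2) (2,1,1) (2,1,2)}
[TSO] allowed = {(0,0,0) (0,0,1) (0,0,2) (0,1,1) (0,1,2) (2,0,0) (2,0,1) (2,0,2) (2,1,1) (2,1,2)}
[PSO] allowed = {(0,0,0) (0,0,1) (0,0,2) (0,1,0) (0,1,1) (0,1,2) (2,0,0) (2,0,1) (2,0,2) (2,1,0) (2,1,1) (2,1,2)}
target (0,1,0) ∈ {PSO}

SC:no TSO:no PSO:yes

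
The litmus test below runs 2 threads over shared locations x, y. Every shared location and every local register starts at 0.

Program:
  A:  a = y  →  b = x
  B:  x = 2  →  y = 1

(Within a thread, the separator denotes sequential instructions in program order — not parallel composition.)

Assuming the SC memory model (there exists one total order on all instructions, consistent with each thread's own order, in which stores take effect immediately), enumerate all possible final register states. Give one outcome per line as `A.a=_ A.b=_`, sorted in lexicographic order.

A.a=0 A.b=0
A.a=0 A.b=2
A.a=1 A.b=2

outcome vector order: (A.a,A.b)
|SC outcomes| = 3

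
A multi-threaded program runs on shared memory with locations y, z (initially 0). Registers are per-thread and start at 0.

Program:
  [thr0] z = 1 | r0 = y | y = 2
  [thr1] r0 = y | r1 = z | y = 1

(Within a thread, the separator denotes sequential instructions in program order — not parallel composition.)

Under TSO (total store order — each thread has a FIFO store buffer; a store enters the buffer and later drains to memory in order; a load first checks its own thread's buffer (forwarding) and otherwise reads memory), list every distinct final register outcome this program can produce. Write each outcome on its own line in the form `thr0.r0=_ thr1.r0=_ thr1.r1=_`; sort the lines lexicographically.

thr0.r0=0 thr1.r0=0 thr1.r1=0
thr0.r0=0 thr1.r0=0 thr1.r1=1
thr0.r0=0 thr1.r0=2 thr1.r1=1
thr0.r0=1 thr1.r0=0 thr1.r1=0
thr0.r0=1 thr1.r0=0 thr1.r1=1

outcome vector order: (thr0.r0,thr1.r0,thr1.r1)
|TSO outcomes| = 5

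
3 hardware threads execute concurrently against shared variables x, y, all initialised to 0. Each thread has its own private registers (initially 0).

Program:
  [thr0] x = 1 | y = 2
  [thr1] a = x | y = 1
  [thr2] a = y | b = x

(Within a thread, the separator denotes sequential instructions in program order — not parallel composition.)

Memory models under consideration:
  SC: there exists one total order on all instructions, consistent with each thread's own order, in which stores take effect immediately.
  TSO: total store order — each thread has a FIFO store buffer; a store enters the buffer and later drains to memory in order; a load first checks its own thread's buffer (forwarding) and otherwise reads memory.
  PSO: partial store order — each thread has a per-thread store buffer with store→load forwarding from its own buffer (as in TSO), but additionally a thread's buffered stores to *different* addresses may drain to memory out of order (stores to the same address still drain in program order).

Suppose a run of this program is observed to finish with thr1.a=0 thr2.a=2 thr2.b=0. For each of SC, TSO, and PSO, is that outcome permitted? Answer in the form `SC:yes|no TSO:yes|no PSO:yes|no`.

outcome vector order: (thr1.a,thr2.a,thr2.b)
SC: 9 outcomes — {(0,0,0), (0,0,1), (0,1,0), (0,1,1), (0,2,1), (1,0,0), (1,0,1), (1,1,1), (1,2,1)}
TSO: 9 outcomes — {(0,0,0), (0,0,1), (0,1,0), (0,1,1), (0,2,1), (1,0,0), (1,0,1), (1,1,1), (1,2,1)}
PSO: 11 outcomes — {(0,0,0), (0,0,1), (0,1,0), (0,1,1), (0,2,0), (0,2,1), (1,0,0), (1,0,1), (1,1,1), (1,2,0), (1,2,1)}
target (0,2,0) ∈ {PSO}

SC:no TSO:no PSO:yes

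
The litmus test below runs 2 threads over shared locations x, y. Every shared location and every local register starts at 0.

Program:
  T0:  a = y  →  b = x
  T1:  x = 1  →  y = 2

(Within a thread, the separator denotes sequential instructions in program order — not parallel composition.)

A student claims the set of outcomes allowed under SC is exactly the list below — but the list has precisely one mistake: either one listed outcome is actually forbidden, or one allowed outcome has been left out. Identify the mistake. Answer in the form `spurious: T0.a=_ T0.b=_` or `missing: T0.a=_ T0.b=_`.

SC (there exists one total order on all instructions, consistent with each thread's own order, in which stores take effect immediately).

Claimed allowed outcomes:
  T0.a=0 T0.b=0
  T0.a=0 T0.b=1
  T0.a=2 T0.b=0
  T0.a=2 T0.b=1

outcome vector order: (T0.a,T0.b)
under SC → 00 01 21
claimed∖SC = {20}

spurious: T0.a=2 T0.b=0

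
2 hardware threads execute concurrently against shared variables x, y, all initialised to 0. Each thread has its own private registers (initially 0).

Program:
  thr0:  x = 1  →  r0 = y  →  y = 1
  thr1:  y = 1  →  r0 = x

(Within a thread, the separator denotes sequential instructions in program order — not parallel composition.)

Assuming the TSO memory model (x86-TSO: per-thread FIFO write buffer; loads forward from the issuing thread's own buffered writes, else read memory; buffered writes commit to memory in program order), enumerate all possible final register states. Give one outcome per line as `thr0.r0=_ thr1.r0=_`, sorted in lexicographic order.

outcome vector order: (thr0.r0,thr1.r0)
|TSO outcomes| = 4

thr0.r0=0 thr1.r0=0
thr0.r0=0 thr1.r0=1
thr0.r0=1 thr1.r0=0
thr0.r0=1 thr1.r0=1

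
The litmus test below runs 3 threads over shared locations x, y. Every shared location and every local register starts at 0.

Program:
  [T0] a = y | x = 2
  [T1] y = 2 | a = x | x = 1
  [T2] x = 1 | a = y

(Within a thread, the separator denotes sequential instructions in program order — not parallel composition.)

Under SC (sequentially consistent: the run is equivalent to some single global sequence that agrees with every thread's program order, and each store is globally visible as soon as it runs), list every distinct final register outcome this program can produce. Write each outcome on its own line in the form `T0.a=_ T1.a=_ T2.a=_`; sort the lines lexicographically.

outcome vector order: (T0.a,T1.a,T2.a)
|SC outcomes| = 10

T0.a=0 T1.a=0 T2.a=2
T0.a=0 T1.a=1 T2.a=0
T0.a=0 T1.a=1 T2.a=2
T0.a=0 T1.a=2 T2.a=0
T0.a=0 T1.a=2 T2.a=2
T0.a=2 T1.a=0 T2.a=2
T0.a=2 T1.a=1 T2.a=0
T0.a=2 T1.a=1 T2.a=2
T0.a=2 T1.a=2 T2.a=0
T0.a=2 T1.a=2 T2.a=2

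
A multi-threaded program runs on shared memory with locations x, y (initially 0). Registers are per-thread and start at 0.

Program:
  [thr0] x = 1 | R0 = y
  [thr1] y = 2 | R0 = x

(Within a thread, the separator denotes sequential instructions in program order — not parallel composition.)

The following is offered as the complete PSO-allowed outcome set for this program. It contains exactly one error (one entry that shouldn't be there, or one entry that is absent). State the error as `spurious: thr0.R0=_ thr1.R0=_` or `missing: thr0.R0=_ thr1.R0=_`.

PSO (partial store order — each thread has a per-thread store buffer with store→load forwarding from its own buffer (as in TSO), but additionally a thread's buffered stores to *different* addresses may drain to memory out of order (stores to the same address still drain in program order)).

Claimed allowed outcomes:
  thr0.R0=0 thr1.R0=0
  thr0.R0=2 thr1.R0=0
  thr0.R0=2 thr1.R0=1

outcome vector order: (thr0.R0,thr1.R0)
under PSO → 00; 01; 20; 21
PSO∖claimed = {01}

missing: thr0.R0=0 thr1.R0=1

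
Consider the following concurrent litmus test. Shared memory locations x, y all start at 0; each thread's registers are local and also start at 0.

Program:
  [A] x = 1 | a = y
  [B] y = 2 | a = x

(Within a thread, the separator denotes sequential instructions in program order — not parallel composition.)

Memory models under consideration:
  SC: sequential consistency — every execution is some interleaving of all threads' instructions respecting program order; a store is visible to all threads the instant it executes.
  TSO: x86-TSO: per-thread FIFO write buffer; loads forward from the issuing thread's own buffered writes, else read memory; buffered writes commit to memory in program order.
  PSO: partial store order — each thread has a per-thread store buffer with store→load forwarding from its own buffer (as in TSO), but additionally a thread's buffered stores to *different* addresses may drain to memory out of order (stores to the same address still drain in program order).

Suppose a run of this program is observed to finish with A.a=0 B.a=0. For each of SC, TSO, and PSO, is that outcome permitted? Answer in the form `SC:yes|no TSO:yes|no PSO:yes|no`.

SC:no TSO:yes PSO:yes

outcome vector order: (A.a,B.a)
under SC → (0,1); (2,0); (2,1)
under TSO → (0,0); (0,1); (2,0); (2,1)
under PSO → (0,0); (0,1); (2,0); (2,1)
target (0,0) ∈ {TSO,PSO}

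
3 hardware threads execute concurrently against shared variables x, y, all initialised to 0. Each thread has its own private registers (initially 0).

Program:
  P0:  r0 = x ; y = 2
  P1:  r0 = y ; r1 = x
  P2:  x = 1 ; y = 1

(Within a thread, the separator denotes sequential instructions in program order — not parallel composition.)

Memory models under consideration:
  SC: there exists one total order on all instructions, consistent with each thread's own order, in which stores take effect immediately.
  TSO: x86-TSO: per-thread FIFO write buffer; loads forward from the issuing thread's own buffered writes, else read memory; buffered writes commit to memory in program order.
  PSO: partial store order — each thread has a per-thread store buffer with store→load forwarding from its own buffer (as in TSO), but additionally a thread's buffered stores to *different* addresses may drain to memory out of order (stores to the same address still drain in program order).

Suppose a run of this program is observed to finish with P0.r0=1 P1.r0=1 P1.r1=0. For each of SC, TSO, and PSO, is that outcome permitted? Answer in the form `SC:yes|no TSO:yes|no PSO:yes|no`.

SC:no TSO:no PSO:yes

outcome vector order: (P0.r0,P1.r0,P1.r1)
under SC → 0/0/0 0/0/1 0/1/1 0/2/0 0/2/1 1/0/0 1/0/1 1/1/1 1/2/1
under TSO → 0/0/0 0/0/1 0/1/1 0/2/0 0/2/1 1/0/0 1/0/1 1/1/1 1/2/1
under PSO → 0/0/0 0/0/1 0/1/0 0/1/1 0/2/0 0/2/1 1/0/0 1/0/1 1/1/0 1/1/1 1/2/1
target 1/1/0 ∈ {PSO}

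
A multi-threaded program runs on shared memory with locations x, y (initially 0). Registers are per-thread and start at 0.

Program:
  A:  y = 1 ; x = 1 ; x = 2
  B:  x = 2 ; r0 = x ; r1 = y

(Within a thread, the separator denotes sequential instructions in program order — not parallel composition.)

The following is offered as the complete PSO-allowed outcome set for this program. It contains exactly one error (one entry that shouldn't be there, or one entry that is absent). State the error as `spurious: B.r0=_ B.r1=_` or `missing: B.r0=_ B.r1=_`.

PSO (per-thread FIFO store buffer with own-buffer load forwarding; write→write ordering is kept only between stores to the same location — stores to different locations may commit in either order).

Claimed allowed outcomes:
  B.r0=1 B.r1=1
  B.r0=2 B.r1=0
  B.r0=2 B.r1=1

missing: B.r0=1 B.r1=0

outcome vector order: (B.r0,B.r1)
PSO (4): (1,0), (1,1), (2,0), (2,1)
PSO∖claimed = {(1,0)}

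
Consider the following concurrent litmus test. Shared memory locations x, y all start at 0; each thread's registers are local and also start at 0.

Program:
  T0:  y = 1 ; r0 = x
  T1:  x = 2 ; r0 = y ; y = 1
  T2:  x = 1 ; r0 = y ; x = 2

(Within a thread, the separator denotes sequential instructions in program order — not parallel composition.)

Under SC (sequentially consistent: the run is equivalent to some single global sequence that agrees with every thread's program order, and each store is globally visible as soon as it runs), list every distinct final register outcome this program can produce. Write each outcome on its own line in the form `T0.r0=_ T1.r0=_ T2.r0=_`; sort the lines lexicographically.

outcome vector order: (T0.r0,T1.r0,T2.r0)
|SC outcomes| = 9

T0.r0=0 T1.r0=1 T2.r0=1
T0.r0=1 T1.r0=0 T2.r0=0
T0.r0=1 T1.r0=0 T2.r0=1
T0.r0=1 T1.r0=1 T2.r0=0
T0.r0=1 T1.r0=1 T2.r0=1
T0.r0=2 T1.r0=0 T2.r0=0
T0.r0=2 T1.r0=0 T2.r0=1
T0.r0=2 T1.r0=1 T2.r0=0
T0.r0=2 T1.r0=1 T2.r0=1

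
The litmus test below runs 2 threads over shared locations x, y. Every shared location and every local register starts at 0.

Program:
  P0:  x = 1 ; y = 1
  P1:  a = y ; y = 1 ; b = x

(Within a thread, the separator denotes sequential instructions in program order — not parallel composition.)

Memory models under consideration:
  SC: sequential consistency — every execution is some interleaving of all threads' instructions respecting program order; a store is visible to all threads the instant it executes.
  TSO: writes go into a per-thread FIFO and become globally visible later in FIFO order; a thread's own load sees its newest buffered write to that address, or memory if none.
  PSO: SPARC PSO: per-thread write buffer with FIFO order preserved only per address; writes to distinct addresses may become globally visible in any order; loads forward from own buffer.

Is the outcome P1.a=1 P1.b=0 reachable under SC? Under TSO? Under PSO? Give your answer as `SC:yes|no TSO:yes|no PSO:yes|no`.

outcome vector order: (P1.a,P1.b)
SC: 3 outcomes — {00, 01, 11}
TSO: 3 outcomes — {00, 01, 11}
PSO: 4 outcomes — {00, 01, 10, 11}
target 10 ∈ {PSO}

SC:no TSO:no PSO:yes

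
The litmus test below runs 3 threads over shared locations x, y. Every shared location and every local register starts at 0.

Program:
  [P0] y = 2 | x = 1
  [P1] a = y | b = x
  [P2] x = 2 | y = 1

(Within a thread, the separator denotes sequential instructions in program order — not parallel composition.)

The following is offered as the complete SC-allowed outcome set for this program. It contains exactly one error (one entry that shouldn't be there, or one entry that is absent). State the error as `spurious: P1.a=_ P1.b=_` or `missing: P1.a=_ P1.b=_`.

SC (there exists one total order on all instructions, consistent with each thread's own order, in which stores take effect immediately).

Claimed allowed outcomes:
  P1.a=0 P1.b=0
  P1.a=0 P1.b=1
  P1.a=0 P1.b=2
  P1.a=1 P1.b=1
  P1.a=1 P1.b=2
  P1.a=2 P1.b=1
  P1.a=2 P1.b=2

missing: P1.a=2 P1.b=0

outcome vector order: (P1.a,P1.b)
under SC → <0 0>, <0 1>, <0 2>, <1 1>, <1 2>, <2 0>, <2 1>, <2 2>
SC∖claimed = {<2 0>}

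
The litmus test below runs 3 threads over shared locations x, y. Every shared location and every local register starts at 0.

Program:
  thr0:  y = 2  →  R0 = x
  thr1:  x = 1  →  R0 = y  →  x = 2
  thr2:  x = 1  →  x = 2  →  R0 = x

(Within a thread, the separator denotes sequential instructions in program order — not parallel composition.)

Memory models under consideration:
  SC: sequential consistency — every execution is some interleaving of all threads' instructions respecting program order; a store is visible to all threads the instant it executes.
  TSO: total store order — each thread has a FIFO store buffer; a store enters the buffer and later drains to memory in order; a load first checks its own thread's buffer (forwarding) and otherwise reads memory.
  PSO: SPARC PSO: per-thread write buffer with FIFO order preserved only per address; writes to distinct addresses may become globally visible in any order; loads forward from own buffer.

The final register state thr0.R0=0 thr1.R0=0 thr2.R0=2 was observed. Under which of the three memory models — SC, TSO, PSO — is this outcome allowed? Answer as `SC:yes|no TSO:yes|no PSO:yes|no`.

SC:no TSO:yes PSO:yes

outcome vector order: (thr0.R0,thr1.R0,thr2.R0)
SC: 10 outcomes — {<0 2 1>, <0 2 2>, <1 0 1>, <1 0 2>, <1 2 1>, <1 2 2>, <2 0 1>, <2 0 2>, <2 2 1>, <2 2 2>}
TSO: 12 outcomes — {<0 0 1>, <0 0 2>, <0 2 1>, <0 2 2>, <1 0 1>, <1 0 2>, <1 2 1>, <1 2 2>, <2 0 1>, <2 0 2>, <2 2 1>, <2 2 2>}
PSO: 12 outcomes — {<0 0 1>, <0 0 2>, <0 2 1>, <0 2 2>, <1 0 1>, <1 0 2>, <1 2 1>, <1 2 2>, <2 0 1>, <2 0 2>, <2 2 1>, <2 2 2>}
target <0 0 2> ∈ {TSO,PSO}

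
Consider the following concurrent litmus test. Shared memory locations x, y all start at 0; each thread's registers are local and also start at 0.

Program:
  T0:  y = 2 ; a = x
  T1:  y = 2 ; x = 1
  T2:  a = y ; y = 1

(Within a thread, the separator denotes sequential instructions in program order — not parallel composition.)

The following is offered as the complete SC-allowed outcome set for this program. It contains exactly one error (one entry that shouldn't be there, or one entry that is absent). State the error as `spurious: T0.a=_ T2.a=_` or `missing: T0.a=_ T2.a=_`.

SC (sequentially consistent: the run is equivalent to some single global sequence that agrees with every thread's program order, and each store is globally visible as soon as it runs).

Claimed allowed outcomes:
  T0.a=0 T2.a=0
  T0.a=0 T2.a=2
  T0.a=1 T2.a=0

missing: T0.a=1 T2.a=2

outcome vector order: (T0.a,T2.a)
SC (4): (0,0) (0,2) (1,0) (1,2)
SC∖claimed = {(1,2)}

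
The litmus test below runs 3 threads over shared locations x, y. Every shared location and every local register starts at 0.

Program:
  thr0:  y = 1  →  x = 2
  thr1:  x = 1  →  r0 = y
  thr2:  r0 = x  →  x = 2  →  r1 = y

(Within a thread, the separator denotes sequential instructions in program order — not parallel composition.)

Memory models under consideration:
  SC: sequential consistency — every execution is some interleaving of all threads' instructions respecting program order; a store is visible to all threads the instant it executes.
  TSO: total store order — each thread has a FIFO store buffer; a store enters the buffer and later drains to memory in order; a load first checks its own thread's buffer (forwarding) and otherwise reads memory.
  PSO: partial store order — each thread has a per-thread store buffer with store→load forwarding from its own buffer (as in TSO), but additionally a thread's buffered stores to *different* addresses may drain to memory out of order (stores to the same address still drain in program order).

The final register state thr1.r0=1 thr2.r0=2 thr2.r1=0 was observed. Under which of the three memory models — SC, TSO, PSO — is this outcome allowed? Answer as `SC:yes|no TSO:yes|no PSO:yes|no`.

outcome vector order: (thr1.r0,thr2.r0,thr2.r1)
SC (10): 0/0/0, 0/0/1, 0/1/0, 0/1/1, 0/2/1, 1/0/0, 1/0/1, 1/1/0, 1/1/1, 1/2/1
TSO (10): 0/0/0, 0/0/1, 0/1/0, 0/1/1, 0/2/1, 1/0/0, 1/0/1, 1/1/0, 1/1/1, 1/2/1
PSO (12): 0/0/0, 0/0/1, 0/1/0, 0/1/1, 0/2/0, 0/2/1, 1/0/0, 1/0/1, 1/1/0, 1/1/1, 1/2/0, 1/2/1
target 1/2/0 ∈ {PSO}

SC:no TSO:no PSO:yes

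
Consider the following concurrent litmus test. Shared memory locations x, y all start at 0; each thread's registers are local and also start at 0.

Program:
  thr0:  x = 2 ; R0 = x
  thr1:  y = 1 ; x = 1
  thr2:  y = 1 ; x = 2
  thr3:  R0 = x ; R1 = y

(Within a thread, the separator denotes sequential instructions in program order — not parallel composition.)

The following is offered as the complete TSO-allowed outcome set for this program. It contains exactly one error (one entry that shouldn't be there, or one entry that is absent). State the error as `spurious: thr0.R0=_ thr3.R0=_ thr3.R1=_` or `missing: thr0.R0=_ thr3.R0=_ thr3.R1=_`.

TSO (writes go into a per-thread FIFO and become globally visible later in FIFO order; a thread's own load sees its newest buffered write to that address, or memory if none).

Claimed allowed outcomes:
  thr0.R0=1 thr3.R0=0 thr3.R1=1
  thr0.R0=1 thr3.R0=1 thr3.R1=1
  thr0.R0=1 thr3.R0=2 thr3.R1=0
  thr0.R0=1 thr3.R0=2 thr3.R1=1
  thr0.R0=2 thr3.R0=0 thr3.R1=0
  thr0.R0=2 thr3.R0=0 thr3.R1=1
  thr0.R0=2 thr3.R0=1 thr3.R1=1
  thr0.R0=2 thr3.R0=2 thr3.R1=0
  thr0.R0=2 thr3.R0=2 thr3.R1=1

missing: thr0.R0=1 thr3.R0=0 thr3.R1=0

outcome vector order: (thr0.R0,thr3.R0,thr3.R1)
TSO: 10 outcomes — {<1 0 0>; <1 0 1>; <1 1 1>; <1 2 0>; <1 2 1>; <2 0 0>; <2 0 1>; <2 1 1>; <2 2 0>; <2 2 1>}
TSO∖claimed = {<1 0 0>}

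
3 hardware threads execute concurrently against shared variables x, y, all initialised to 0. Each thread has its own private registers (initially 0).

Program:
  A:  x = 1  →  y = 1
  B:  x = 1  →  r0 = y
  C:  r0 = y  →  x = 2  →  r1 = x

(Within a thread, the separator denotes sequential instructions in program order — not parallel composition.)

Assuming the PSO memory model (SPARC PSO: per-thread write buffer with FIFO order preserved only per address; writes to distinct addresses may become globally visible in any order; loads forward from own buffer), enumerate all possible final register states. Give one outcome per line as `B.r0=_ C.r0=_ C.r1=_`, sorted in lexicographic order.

B.r0=0 C.r0=0 C.r1=1
B.r0=0 C.r0=0 C.r1=2
B.r0=0 C.r0=1 C.r1=1
B.r0=0 C.r0=1 C.r1=2
B.r0=1 C.r0=0 C.r1=1
B.r0=1 C.r0=0 C.r1=2
B.r0=1 C.r0=1 C.r1=1
B.r0=1 C.r0=1 C.r1=2

outcome vector order: (B.r0,C.r0,C.r1)
|PSO outcomes| = 8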